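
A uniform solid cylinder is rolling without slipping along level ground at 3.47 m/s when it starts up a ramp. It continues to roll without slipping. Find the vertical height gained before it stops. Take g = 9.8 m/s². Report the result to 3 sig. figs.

For this body I = (1/2)MR², i.e. k = I/(MR²) = 0.5.
The rolling condition ω = v/R makes the rotational term ½I(v/R)² = ½kMv², so KE_total = ½(1+k)Mv² = (3/4)Mv².
At the top the kinetic energy is zero, so (3/4)Mv₀² = Mgh.
Thus h = (1+k)v₀²/(2g) = 1.5 × 3.47² / (2 × 9.8) ≈ 0.921 m.

h ≈ 0.921 m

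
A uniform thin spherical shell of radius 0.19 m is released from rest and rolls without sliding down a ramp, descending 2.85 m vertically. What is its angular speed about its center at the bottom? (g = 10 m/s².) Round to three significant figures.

Here I = (2/3)MR², so the shape factor k = I/(MR²) = 2/3.
The rolling condition ω = v/R makes the rotational term ½I(v/R)² = ½kMv², so KE_total = ½(1+k)Mv² = (5/6)Mv².
Energy conservation Mgh = ½(1+k)Mv² gives v = √(2gh/(1+k)) = √(2 × 10 × 2.85 / 1.667) = 5.848 m/s.
Then ω = v/R = 5.848 / 0.19 ≈ 30.8 rad/s.

ω ≈ 30.8 rad/s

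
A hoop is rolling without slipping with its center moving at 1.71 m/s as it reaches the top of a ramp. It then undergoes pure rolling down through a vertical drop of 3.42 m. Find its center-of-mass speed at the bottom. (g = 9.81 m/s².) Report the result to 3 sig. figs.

Here I = MR², so the shape factor k = I/(MR²) = 1.
The rolling condition ω = v/R makes the rotational term ½I(v/R)² = ½kMv², so KE_total = ½(1+k)Mv² = Mv².
Conserving energy between top and bottom: Mv² = Mv₀² + Mgh, hence v² = v₀² + 2gh/(1+k).
v = √(1.71² + 2×9.81×3.42/2) = √36.47 ≈ 6.04 m/s.

v ≈ 6.04 m/s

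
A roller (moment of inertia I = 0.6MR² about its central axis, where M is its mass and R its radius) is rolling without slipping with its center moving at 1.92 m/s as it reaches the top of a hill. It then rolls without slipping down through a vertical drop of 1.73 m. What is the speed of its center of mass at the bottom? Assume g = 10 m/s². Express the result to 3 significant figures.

Here I = 0.6MR², so the shape factor k = I/(MR²) = 0.6.
Pure rolling means v = ωR; then KE = ½Mv² + ½I(v/R)² = ½(1+k)Mv² = (4/5)Mv².
Conserving energy between top and bottom: (4/5)Mv² = (4/5)Mv₀² + Mgh, hence v² = v₀² + 2gh/(1+k).
v = √(1.92² + 2×10×1.73/1.6) = √25.31 ≈ 5.03 m/s.

v ≈ 5.03 m/s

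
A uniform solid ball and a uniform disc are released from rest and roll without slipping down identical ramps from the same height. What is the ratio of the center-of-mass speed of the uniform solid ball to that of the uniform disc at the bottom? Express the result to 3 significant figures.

v_ratio ≈ 1.04

Each satisfies Mgh = ½(1+k)Mv² with k = I/(MR²), so v ∝ 1/√(1+k).
For the uniform solid ball k = 0.4; for the uniform disc k = 0.5.
v₁/v₂ = √((1+k₂)/(1+k₁)) = √(1.5/1.4) ≈ 1.04.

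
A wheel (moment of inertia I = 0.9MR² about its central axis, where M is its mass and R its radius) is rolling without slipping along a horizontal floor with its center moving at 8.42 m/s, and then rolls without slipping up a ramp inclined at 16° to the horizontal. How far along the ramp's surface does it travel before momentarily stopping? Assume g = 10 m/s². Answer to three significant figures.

With I = 0.9MR², the ratio k = I/(MR²) is 0.9.
Rolling without slipping gives ω = v/R, so the total kinetic energy is ½Mv² + ½Iω² = ½(1+k)Mv² = (19/20)Mv².
Setting this equal to Mgh gives the vertical rise h = (1+k)v₀²/(2g) = 1.9×8.42²/(2×10) = 6.735 m.
The distance along the slope is d = h/sinθ = 6.735/sin16° ≈ 24.4 m.

d ≈ 24.4 m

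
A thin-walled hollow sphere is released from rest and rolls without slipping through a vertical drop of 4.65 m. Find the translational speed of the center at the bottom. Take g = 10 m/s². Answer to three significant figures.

v ≈ 7.47 m/s

With I = (2/3)MR², the ratio k = I/(MR²) is 2/3.
Since it rolls without slipping, ω = v/R and KE = ½Mv² + ½Iω² = ½(1+k)Mv² = (5/6)Mv².
Setting Mgh = (5/6)Mv² gives v = √(2gh/(1+k)) = √(2·10·4.65/1.667) ≈ 7.47 m/s.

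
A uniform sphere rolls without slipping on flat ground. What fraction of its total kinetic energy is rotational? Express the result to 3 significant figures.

fraction ≈ 0.286

For this body I = (2/5)MR², i.e. k = I/(MR²) = 0.4.
With ω = v/R, KE_trans = ½Mv² and KE_rot = ½Iω² = ½kMv², so KE_total = ½(1+k)Mv².
The rotational fraction is therefore k/(1+k) = 0.4/1.4 ≈ 0.286.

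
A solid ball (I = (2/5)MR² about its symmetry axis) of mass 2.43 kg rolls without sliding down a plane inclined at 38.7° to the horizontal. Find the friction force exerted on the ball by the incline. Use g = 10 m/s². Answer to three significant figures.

For this body I = (2/5)MR², i.e. k = I/(MR²) = 0.4.
Translational: Mg sinθ − f = Ma. Rotational about the CM: fR = Iα = kMRa, so f = kMa.
Combining, a = g sinθ/(1+k) and f = kMa = kMg sinθ/(1+k).
f = 0.4 × 2.43 × 10 × sin38.7° / 1.4 ≈ 4.34 N.

f ≈ 4.34 N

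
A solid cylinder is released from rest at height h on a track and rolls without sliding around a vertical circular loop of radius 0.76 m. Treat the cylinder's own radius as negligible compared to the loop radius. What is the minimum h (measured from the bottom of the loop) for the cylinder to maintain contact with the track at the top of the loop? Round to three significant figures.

h_min ≈ 2.09 m

For this body I = (1/2)MR², i.e. k = I/(MR²) = 0.5.
At the top, contact is just lost when gravity alone supplies the centripetal force: Mg = Mv_top²/r, i.e. v_top² = gr.
With ω = v/R, the kinetic energy at speed v is ½(1+k)Mv² = (3/4)Mv².
Energy conservation from release (height h) to the top (height 2r): Mgh = Mg(2r) + (3/4)M·gr.
Thus h_min = 2r + (1+k)r/2 = r(2 + 1.5/2) = 0.76 × 2.75 ≈ 2.09 m.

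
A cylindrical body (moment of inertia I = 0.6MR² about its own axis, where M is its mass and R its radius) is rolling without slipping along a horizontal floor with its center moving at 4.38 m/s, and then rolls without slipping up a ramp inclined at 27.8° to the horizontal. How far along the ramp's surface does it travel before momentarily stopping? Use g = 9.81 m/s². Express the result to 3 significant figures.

With I = 0.6MR², the ratio k = I/(MR²) is 0.6.
Rolling without slipping gives ω = v/R, so the total kinetic energy is ½Mv² + ½Iω² = ½(1+k)Mv² = (4/5)Mv².
Setting this equal to Mgh gives the vertical rise h = (1+k)v₀²/(2g) = 1.6×4.38²/(2×9.81) = 1.564 m.
The distance along the slope is d = h/sinθ = 1.564/sin27.8° ≈ 3.35 m.

d ≈ 3.35 m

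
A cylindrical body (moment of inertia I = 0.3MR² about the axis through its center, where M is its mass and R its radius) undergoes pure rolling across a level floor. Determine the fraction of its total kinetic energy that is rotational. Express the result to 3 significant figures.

For this body I = 0.3MR², i.e. k = I/(MR²) = 0.3.
Since ω = v/R, the translational part is ½Mv² and the rotational part is ½I(v/R)² = ½kMv²; the total is ½(1+k)Mv².
The rotational fraction is therefore k/(1+k) = 0.3/1.3 ≈ 0.231.

fraction ≈ 0.231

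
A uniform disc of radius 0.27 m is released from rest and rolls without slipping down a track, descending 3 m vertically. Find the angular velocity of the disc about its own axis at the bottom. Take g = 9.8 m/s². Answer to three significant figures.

ω ≈ 23.2 rad/s

Here I = (1/2)MR², so the shape factor k = I/(MR²) = 0.5.
Since it rolls without slipping, ω = v/R and KE = ½Mv² + ½Iω² = ½(1+k)Mv² = (3/4)Mv².
Energy conservation Mgh = ½(1+k)Mv² gives v = √(2gh/(1+k)) = √(2 × 9.8 × 3 / 1.5) = 6.261 m/s.
Then ω = v/R = 6.261 / 0.27 ≈ 23.2 rad/s.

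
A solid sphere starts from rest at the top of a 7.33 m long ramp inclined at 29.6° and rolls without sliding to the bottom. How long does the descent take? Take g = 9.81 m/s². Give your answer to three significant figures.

The moment of inertia is (2/5)MR², giving k ≡ I/(MR²) = 0.4.
Newton's second law down the slope: Mg sinθ − f = Ma. The torque equation fR = Iα (with α = a/R) gives f = kMa.
Hence a = g sinθ/(1+k) = 9.81×sin29.6°/1.4 = 3.461 m/s².
Starting from rest, L = ½at², so t = √(2L/a) = √(2×7.33/3.461) ≈ 2.06 s.

t ≈ 2.06 s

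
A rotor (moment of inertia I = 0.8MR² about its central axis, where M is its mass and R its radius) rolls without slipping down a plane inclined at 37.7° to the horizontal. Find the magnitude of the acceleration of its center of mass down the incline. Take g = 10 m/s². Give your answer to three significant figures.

a ≈ 3.40 m/s²

The moment of inertia is 0.8MR², giving k ≡ I/(MR²) = 0.8.
Translational: Mg sinθ − f = Ma. Rotational about the CM: fR = Iα = kMRa, so f = kMa.
Eliminating f: Mg sinθ = (1+k)Ma, so a = g sinθ/(1+k) = 10 × sin37.7° / 1.8 ≈ 3.40 m/s².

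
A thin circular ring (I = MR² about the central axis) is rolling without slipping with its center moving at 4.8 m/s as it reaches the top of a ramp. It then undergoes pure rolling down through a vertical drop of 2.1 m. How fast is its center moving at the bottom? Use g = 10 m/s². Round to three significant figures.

v ≈ 6.64 m/s

The moment of inertia is MR², giving k ≡ I/(MR²) = 1.
Pure rolling means v = ωR; then KE = ½Mv² + ½I(v/R)² = ½(1+k)Mv² = Mv².
Conserving energy between top and bottom: Mv² = Mv₀² + Mgh, hence v² = v₀² + 2gh/(1+k).
v = √(4.8² + 2×10×2.1/2) = √44.04 ≈ 6.64 m/s.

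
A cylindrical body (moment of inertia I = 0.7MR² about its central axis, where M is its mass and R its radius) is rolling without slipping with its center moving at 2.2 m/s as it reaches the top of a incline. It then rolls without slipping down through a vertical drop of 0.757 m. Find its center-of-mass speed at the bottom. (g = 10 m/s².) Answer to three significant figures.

v ≈ 3.71 m/s

Here I = 0.7MR², so the shape factor k = I/(MR²) = 0.7.
Pure rolling means v = ωR; then KE = ½Mv² + ½I(v/R)² = ½(1+k)Mv² = (17/20)Mv².
Energy conservation: (17/20)Mv₀² + Mgh = (17/20)Mv², so v² = v₀² + 2gh/(1+k).
v = √(2.2² + 2×10×0.757/1.7) = √13.75 ≈ 3.71 m/s.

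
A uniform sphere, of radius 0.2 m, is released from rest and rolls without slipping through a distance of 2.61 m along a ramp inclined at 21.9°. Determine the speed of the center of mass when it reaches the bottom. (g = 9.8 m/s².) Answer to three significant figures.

For this body I = (2/5)MR², i.e. k = I/(MR²) = 0.4.
The rolling condition ω = v/R makes the rotational term ½I(v/R)² = ½kMv², so KE_total = ½(1+k)Mv² = (7/10)Mv².
The vertical drop is h = L sinθ = 2.61 × sin21.9° = 0.9735 m.
Energy conservation: Mgh = (7/10)Mv², so v = √(2gh/(1+k)) = √(2 × 9.8 × 0.9735 / 1.4) ≈ 3.69 m/s.

v ≈ 3.69 m/s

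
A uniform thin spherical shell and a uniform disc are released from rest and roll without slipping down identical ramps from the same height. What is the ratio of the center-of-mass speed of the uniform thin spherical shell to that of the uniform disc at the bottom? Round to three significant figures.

v_ratio ≈ 0.949

Each satisfies Mgh = ½(1+k)Mv² with k = I/(MR²), so v ∝ 1/√(1+k).
For the uniform thin spherical shell k = 2/3; for the uniform disc k = 0.5.
v₁/v₂ = √((1+k₂)/(1+k₁)) = √(1.5/1.667) ≈ 0.949.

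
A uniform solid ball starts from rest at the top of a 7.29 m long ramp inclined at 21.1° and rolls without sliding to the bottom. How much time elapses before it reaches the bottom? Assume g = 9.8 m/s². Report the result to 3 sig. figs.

The moment of inertia is (2/5)MR², giving k ≡ I/(MR²) = 0.4.
Along the incline Mg sinθ − f = Ma, and torque about the center fR = Iα = kMR²(a/R) gives f = kMa.
Hence a = g sinθ/(1+k) = 9.8×sin21.1°/1.4 = 2.52 m/s².
Starting from rest, L = ½at², so t = √(2L/a) = √(2×7.29/2.52) ≈ 2.41 s.

t ≈ 2.41 s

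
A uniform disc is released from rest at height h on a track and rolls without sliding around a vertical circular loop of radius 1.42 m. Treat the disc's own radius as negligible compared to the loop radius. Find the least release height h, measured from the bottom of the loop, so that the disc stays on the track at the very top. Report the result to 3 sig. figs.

Here I = (1/2)MR², so the shape factor k = I/(MR²) = 0.5.
At the top, contact is just lost when gravity alone supplies the centripetal force: Mg = Mv_top²/r, i.e. v_top² = gr.
With ω = v/R, the kinetic energy at speed v is ½(1+k)Mv² = (3/4)Mv².
Energy conservation from release (height h) to the top (height 2r): Mgh = Mg(2r) + (3/4)M·gr.
Thus h_min = 2r + (1+k)r/2 = r(2 + 1.5/2) = 1.42 × 2.75 ≈ 3.91 m.

h_min ≈ 3.91 m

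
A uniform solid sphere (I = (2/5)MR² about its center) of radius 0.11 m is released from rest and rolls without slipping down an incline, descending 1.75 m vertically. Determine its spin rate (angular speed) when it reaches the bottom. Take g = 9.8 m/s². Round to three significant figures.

ω ≈ 45.0 rad/s

The moment of inertia is (2/5)MR², giving k ≡ I/(MR²) = 0.4.
Pure rolling means v = ωR; then KE = ½Mv² + ½I(v/R)² = ½(1+k)Mv² = (7/10)Mv².
Energy conservation Mgh = ½(1+k)Mv² gives v = √(2gh/(1+k)) = √(2 × 9.8 × 1.75 / 1.4) = 4.95 m/s.
Then ω = v/R = 4.95 / 0.11 ≈ 45.0 rad/s.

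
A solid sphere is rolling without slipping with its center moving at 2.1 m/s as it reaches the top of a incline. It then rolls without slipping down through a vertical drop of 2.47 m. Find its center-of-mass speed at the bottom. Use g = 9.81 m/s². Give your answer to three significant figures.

v ≈ 6.25 m/s

With I = (2/5)MR², the ratio k = I/(MR²) is 0.4.
Rolling without slipping gives ω = v/R, so the total kinetic energy is ½Mv² + ½Iω² = ½(1+k)Mv² = (7/10)Mv².
Energy conservation: (7/10)Mv₀² + Mgh = (7/10)Mv², so v² = v₀² + 2gh/(1+k).
v = √(2.1² + 2×9.81×2.47/1.4) = √39.03 ≈ 6.25 m/s.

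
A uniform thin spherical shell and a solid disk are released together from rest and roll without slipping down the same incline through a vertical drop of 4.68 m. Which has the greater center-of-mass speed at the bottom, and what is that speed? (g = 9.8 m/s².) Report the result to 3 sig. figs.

the solid disk, at v ≈ 7.82 m/s

For rolling without slipping, Mgh = ½(1+k)Mv² where k = I/(MR²), so v = √(2gh/(1+k)).
Uniform thin spherical shell: k = 2/3, giving v = √(2×9.8×4.68/1.667) = 7.419 m/s.
Solid disk: k = 0.5, giving v = √(2×9.8×4.68/1.5) = 7.82 m/s.
The smaller k wins: the solid disk, at ≈ 7.82 m/s.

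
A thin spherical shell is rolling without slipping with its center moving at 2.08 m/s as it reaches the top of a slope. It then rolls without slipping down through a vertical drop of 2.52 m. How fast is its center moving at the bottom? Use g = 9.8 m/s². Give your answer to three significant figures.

v ≈ 5.83 m/s

The moment of inertia is (2/3)MR², giving k ≡ I/(MR²) = 2/3.
Pure rolling means v = ωR; then KE = ½Mv² + ½I(v/R)² = ½(1+k)Mv² = (5/6)Mv².
Energy conservation: (5/6)Mv₀² + Mgh = (5/6)Mv², so v² = v₀² + 2gh/(1+k).
v = √(2.08² + 2×9.8×2.52/1.667) = √33.96 ≈ 5.83 m/s.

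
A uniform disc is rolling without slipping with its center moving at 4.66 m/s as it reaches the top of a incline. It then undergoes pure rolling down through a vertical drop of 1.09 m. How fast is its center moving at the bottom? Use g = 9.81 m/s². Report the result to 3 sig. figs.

The moment of inertia is (1/2)MR², giving k ≡ I/(MR²) = 0.5.
Pure rolling means v = ωR; then KE = ½Mv² + ½I(v/R)² = ½(1+k)Mv² = (3/4)Mv².
Energy conservation: (3/4)Mv₀² + Mgh = (3/4)Mv², so v² = v₀² + 2gh/(1+k).
v = √(4.66² + 2×9.81×1.09/1.5) = √35.97 ≈ 6.00 m/s.

v ≈ 6.00 m/s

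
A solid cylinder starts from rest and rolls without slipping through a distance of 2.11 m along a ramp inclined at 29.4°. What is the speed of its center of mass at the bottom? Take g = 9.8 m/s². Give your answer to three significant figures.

For this body I = (1/2)MR², i.e. k = I/(MR²) = 0.5.
Rolling without slipping gives ω = v/R, so the total kinetic energy is ½Mv² + ½Iω² = ½(1+k)Mv² = (3/4)Mv².
The vertical drop is h = L sinθ = 2.11 × sin29.4° = 1.036 m.
Setting Mgh = (3/4)Mv² gives v = √(2gh/(1+k)) = √(2·9.8·1.036/1.5) ≈ 3.68 m/s.

v ≈ 3.68 m/s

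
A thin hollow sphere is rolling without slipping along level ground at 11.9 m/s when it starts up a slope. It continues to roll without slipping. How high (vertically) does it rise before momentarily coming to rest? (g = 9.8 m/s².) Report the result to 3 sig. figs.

h ≈ 12.0 m

The moment of inertia is (2/3)MR², giving k ≡ I/(MR²) = 2/3.
Pure rolling means v = ωR; then KE = ½Mv² + ½I(v/R)² = ½(1+k)Mv² = (5/6)Mv².
All of this converts to potential energy at the highest point: (5/6)Mv₀² = Mgh.
Thus h = (1+k)v₀²/(2g) = 1.667 × 11.9² / (2 × 9.8) ≈ 12.0 m.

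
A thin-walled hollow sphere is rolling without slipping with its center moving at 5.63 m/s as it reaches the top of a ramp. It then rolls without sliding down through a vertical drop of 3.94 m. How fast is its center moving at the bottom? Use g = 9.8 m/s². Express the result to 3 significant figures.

For this body I = (2/3)MR², i.e. k = I/(MR²) = 2/3.
Rolling without slipping gives ω = v/R, so the total kinetic energy is ½Mv² + ½Iω² = ½(1+k)Mv² = (5/6)Mv².
Conserving energy between top and bottom: (5/6)Mv² = (5/6)Mv₀² + Mgh, hence v² = v₀² + 2gh/(1+k).
v = √(5.63² + 2×9.8×3.94/1.667) = √78.03 ≈ 8.83 m/s.

v ≈ 8.83 m/s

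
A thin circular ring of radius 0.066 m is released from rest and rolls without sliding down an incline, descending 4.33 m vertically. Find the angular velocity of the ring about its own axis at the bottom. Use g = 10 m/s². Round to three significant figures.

The moment of inertia is MR², giving k ≡ I/(MR²) = 1.
The rolling condition ω = v/R makes the rotational term ½I(v/R)² = ½kMv², so KE_total = ½(1+k)Mv² = Mv².
Energy conservation Mgh = ½(1+k)Mv² gives v = √(2gh/(1+k)) = √(2 × 10 × 4.33 / 2) = 6.58 m/s.
Then ω = v/R = 6.58 / 0.066 ≈ 99.7 rad/s.

ω ≈ 99.7 rad/s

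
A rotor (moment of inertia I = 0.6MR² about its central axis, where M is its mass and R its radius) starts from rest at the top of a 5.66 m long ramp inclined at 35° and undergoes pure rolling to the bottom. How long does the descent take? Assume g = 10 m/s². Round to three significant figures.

With I = 0.6MR², the ratio k = I/(MR²) is 0.6.
Newton's second law down the slope: Mg sinθ − f = Ma. The torque equation fR = Iα (with α = a/R) gives f = kMa.
Hence a = g sinθ/(1+k) = 10×sin35°/1.6 = 3.585 m/s².
With constant a from rest, t = √(2L/a) = √(2·5.66/3.585) ≈ 1.78 s.

t ≈ 1.78 s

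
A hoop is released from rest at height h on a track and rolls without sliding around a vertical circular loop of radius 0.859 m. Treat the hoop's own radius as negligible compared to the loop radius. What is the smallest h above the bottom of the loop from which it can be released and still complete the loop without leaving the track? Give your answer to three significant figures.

The moment of inertia is MR², giving k ≡ I/(MR²) = 1.
At the top, contact is just lost when gravity alone supplies the centripetal force: Mg = Mv_top²/r, i.e. v_top² = gr.
With ω = v/R, the kinetic energy at speed v is ½(1+k)Mv² = Mv².
Energy conservation from release (height h) to the top (height 2r): Mgh = Mg(2r) + M·gr.
Thus h_min = 2r + (1+k)r/2 = r(2 + 2/2) = 0.859 × 3 ≈ 2.58 m.

h_min ≈ 2.58 m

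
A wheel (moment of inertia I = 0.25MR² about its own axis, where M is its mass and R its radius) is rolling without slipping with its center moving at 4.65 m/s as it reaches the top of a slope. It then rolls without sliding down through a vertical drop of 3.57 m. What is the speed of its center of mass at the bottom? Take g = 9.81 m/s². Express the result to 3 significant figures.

v ≈ 8.81 m/s

Here I = 0.25MR², so the shape factor k = I/(MR²) = 0.25.
Since it rolls without slipping, ω = v/R and KE = ½Mv² + ½Iω² = ½(1+k)Mv² = (5/8)Mv².
Conserving energy between top and bottom: (5/8)Mv² = (5/8)Mv₀² + Mgh, hence v² = v₀² + 2gh/(1+k).
v = √(4.65² + 2×9.81×3.57/1.25) = √77.66 ≈ 8.81 m/s.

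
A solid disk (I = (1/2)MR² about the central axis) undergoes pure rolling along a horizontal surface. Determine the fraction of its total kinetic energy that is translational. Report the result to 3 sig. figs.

fraction ≈ 0.667

Here I = (1/2)MR², so the shape factor k = I/(MR²) = 0.5.
With ω = v/R, KE_trans = ½Mv² and KE_rot = ½Iω² = ½kMv², so KE_total = ½(1+k)Mv².
The translational fraction is therefore 1/(1+k) = 1/1.5 ≈ 0.667.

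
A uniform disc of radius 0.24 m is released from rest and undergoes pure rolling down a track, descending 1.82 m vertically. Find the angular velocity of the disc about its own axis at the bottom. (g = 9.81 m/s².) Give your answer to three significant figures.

The moment of inertia is (1/2)MR², giving k ≡ I/(MR²) = 0.5.
Pure rolling means v = ωR; then KE = ½Mv² + ½I(v/R)² = ½(1+k)Mv² = (3/4)Mv².
Energy conservation Mgh = ½(1+k)Mv² gives v = √(2gh/(1+k)) = √(2 × 9.81 × 1.82 / 1.5) = 4.879 m/s.
The angular speed follows from ω = v/R = 4.879/0.24 ≈ 20.3 rad/s.

ω ≈ 20.3 rad/s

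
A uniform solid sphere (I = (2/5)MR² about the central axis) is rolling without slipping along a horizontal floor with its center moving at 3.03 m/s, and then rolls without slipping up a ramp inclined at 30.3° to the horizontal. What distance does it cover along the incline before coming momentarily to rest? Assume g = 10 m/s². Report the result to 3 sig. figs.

With I = (2/5)MR², the ratio k = I/(MR²) is 0.4.
Pure rolling means v = ωR; then KE = ½Mv² + ½I(v/R)² = ½(1+k)Mv² = (7/10)Mv².
Setting this equal to Mgh gives the vertical rise h = (1+k)v₀²/(2g) = 1.4×3.03²/(2×10) = 0.6427 m.
The distance along the slope is d = h/sinθ = 0.6427/sin30.3° ≈ 1.27 m.

d ≈ 1.27 m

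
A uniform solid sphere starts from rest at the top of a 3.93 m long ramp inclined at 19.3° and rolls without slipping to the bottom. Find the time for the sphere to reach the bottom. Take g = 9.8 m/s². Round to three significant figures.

With I = (2/5)MR², the ratio k = I/(MR²) is 0.4.
Newton's second law down the slope: Mg sinθ − f = Ma. The torque equation fR = Iα (with α = a/R) gives f = kMa.
Hence a = g sinθ/(1+k) = 9.8×sin19.3°/1.4 = 2.314 m/s².
With constant a from rest, t = √(2L/a) = √(2·3.93/2.314) ≈ 1.84 s.

t ≈ 1.84 s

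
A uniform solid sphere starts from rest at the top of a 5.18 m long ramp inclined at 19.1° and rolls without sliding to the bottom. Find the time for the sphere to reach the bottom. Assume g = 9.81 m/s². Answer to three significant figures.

t ≈ 2.13 s

With I = (2/5)MR², the ratio k = I/(MR²) is 0.4.
Along the incline Mg sinθ − f = Ma, and torque about the center fR = Iα = kMR²(a/R) gives f = kMa.
Hence a = g sinθ/(1+k) = 9.81×sin19.1°/1.4 = 2.293 m/s².
With constant a from rest, t = √(2L/a) = √(2·5.18/2.293) ≈ 2.13 s.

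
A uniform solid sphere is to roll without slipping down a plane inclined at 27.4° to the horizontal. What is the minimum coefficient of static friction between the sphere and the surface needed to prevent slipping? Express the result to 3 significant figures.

μ_min ≈ 0.148

For this body I = (2/5)MR², i.e. k = I/(MR²) = 0.4.
Translational: Mg sinθ − f = Ma. Rotational about the CM: fR = Iα = kMRa, so f = kMa.
These give a = g sinθ/(1+k) and the required friction f = kMg sinθ/(1+k).
The normal force is N = Mg cosθ, so μ_min = f/N = k tanθ/(1+k).
μ_min = 0.4 × tan27.4° / 1.4 ≈ 0.148.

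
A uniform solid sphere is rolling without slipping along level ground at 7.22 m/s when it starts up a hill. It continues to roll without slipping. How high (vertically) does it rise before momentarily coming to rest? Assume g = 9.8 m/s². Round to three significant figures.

The moment of inertia is (2/5)MR², giving k ≡ I/(MR²) = 0.4.
Pure rolling means v = ωR; then KE = ½Mv² + ½I(v/R)² = ½(1+k)Mv² = (7/10)Mv².
At the top the kinetic energy is zero, so (7/10)Mv₀² = Mgh.
Thus h = (1+k)v₀²/(2g) = 1.4 × 7.22² / (2 × 9.8) ≈ 3.72 m.

h ≈ 3.72 m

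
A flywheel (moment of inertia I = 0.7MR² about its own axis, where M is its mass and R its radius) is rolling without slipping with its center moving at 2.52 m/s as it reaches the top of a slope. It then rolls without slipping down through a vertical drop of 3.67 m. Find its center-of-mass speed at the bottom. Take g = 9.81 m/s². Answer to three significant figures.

v ≈ 6.98 m/s

With I = 0.7MR², the ratio k = I/(MR²) is 0.7.
Rolling without slipping gives ω = v/R, so the total kinetic energy is ½Mv² + ½Iω² = ½(1+k)Mv² = (17/20)Mv².
Energy conservation: (17/20)Mv₀² + Mgh = (17/20)Mv², so v² = v₀² + 2gh/(1+k).
v = √(2.52² + 2×9.81×3.67/1.7) = √48.71 ≈ 6.98 m/s.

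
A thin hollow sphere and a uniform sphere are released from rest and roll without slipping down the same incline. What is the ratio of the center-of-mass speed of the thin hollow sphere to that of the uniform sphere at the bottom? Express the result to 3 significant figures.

Each satisfies Mgh = ½(1+k)Mv² with k = I/(MR²), so v ∝ 1/√(1+k).
For the thin hollow sphere k = 2/3; for the uniform sphere k = 0.4.
v₁/v₂ = √((1+k₂)/(1+k₁)) = √(1.4/1.667) ≈ 0.917.

v_ratio ≈ 0.917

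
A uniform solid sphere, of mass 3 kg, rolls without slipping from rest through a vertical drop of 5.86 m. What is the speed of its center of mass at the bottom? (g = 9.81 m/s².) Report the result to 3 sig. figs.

v ≈ 9.06 m/s

With I = (2/5)MR², the ratio k = I/(MR²) is 0.4.
The rolling condition ω = v/R makes the rotational term ½I(v/R)² = ½kMv², so KE_total = ½(1+k)Mv² = (7/10)Mv².
Energy conservation: Mgh = (7/10)Mv², so v = √(2gh/(1+k)) = √(2 × 9.81 × 5.86 / 1.4) ≈ 9.06 m/s.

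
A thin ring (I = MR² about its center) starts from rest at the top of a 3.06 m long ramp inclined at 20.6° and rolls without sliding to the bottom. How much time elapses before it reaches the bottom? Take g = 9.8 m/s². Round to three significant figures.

t ≈ 1.88 s

Here I = MR², so the shape factor k = I/(MR²) = 1.
Newton's second law down the slope: Mg sinθ − f = Ma. The torque equation fR = Iα (with α = a/R) gives f = kMa.
Hence a = g sinθ/(1+k) = 9.8×sin20.6°/2 = 1.724 m/s².
Starting from rest, L = ½at², so t = √(2L/a) = √(2×3.06/1.724) ≈ 1.88 s.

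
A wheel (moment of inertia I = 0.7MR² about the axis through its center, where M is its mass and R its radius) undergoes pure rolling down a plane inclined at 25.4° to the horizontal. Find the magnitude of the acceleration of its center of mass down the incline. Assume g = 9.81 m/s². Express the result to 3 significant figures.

a ≈ 2.48 m/s²

With I = 0.7MR², the ratio k = I/(MR²) is 0.7.
Along the incline Mg sinθ − f = Ma, and torque about the center fR = Iα = kMR²(a/R) gives f = kMa.
Eliminating f: Mg sinθ = (1+k)Ma, so a = g sinθ/(1+k) = 9.81 × sin25.4° / 1.7 ≈ 2.48 m/s².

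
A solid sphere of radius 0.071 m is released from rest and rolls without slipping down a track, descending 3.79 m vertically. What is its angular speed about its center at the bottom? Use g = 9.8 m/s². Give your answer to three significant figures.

ω ≈ 103 rad/s

Here I = (2/5)MR², so the shape factor k = I/(MR²) = 0.4.
Rolling without slipping gives ω = v/R, so the total kinetic energy is ½Mv² + ½Iω² = ½(1+k)Mv² = (7/10)Mv².
Energy conservation Mgh = ½(1+k)Mv² gives v = √(2gh/(1+k)) = √(2 × 9.8 × 3.79 / 1.4) = 7.284 m/s.
Then ω = v/R = 7.284 / 0.071 ≈ 103 rad/s.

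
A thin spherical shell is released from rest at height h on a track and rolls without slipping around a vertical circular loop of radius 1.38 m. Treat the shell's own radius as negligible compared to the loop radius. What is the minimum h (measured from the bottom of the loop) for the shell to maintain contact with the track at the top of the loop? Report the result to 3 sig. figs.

h_min ≈ 3.91 m

For this body I = (2/3)MR², i.e. k = I/(MR²) = 2/3.
At the top, contact is just lost when gravity alone supplies the centripetal force: Mg = Mv_top²/r, i.e. v_top² = gr.
With ω = v/R, the kinetic energy at speed v is ½(1+k)Mv² = (5/6)Mv².
Energy conservation from release (height h) to the top (height 2r): Mgh = Mg(2r) + (5/6)M·gr.
Thus h_min = 2r + (1+k)r/2 = r(2 + 1.667/2) = 1.38 × 2.833 ≈ 3.91 m.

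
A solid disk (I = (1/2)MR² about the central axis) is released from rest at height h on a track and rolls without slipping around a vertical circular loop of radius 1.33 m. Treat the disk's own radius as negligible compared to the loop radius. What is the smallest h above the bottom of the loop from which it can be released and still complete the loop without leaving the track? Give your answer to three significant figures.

For this body I = (1/2)MR², i.e. k = I/(MR²) = 0.5.
At the top of the loop, the minimum-contact condition is Mg = Mv_top²/r, so v_top² = gr.
With ω = v/R, the kinetic energy at speed v is ½(1+k)Mv² = (3/4)Mv².
Energy conservation from release (height h) to the top (height 2r): Mgh = Mg(2r) + (3/4)M·gr.
Thus h_min = 2r + (1+k)r/2 = r(2 + 1.5/2) = 1.33 × 2.75 ≈ 3.66 m.

h_min ≈ 3.66 m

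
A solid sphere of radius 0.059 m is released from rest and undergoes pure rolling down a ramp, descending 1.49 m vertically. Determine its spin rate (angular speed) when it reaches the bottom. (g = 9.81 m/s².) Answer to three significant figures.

For this body I = (2/5)MR², i.e. k = I/(MR²) = 0.4.
The rolling condition ω = v/R makes the rotational term ½I(v/R)² = ½kMv², so KE_total = ½(1+k)Mv² = (7/10)Mv².
Energy conservation Mgh = ½(1+k)Mv² gives v = √(2gh/(1+k)) = √(2 × 9.81 × 1.49 / 1.4) = 4.57 m/s.
The angular speed follows from ω = v/R = 4.57/0.059 ≈ 77.5 rad/s.

ω ≈ 77.5 rad/s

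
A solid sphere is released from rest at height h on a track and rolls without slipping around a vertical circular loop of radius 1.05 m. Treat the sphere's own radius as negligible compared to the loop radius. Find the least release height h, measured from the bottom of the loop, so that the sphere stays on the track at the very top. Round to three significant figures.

h_min ≈ 2.84 m

For this body I = (2/5)MR², i.e. k = I/(MR²) = 0.4.
At the top, contact is just lost when gravity alone supplies the centripetal force: Mg = Mv_top²/r, i.e. v_top² = gr.
With ω = v/R, the kinetic energy at speed v is ½(1+k)Mv² = (7/10)Mv².
Energy conservation from release (height h) to the top (height 2r): Mgh = Mg(2r) + (7/10)M·gr.
Thus h_min = 2r + (1+k)r/2 = r(2 + 1.4/2) = 1.05 × 2.7 ≈ 2.84 m.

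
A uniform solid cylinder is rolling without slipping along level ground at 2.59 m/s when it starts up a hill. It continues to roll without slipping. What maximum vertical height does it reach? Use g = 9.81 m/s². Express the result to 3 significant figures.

The moment of inertia is (1/2)MR², giving k ≡ I/(MR²) = 0.5.
Pure rolling means v = ωR; then KE = ½Mv² + ½I(v/R)² = ½(1+k)Mv² = (3/4)Mv².
At the top the kinetic energy is zero, so (3/4)Mv₀² = Mgh.
Thus h = (1+k)v₀²/(2g) = 1.5 × 2.59² / (2 × 9.81) ≈ 0.513 m.

h ≈ 0.513 m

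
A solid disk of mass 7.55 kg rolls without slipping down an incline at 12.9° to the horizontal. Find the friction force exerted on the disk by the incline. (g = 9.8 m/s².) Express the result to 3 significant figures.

f ≈ 5.51 N

The moment of inertia is (1/2)MR², giving k ≡ I/(MR²) = 0.5.
Along the incline Mg sinθ − f = Ma, and torque about the center fR = Iα = kMR²(a/R) gives f = kMa.
Combining, a = g sinθ/(1+k) and f = kMa = kMg sinθ/(1+k).
f = 0.5 × 7.55 × 9.8 × sin12.9° / 1.5 ≈ 5.51 N.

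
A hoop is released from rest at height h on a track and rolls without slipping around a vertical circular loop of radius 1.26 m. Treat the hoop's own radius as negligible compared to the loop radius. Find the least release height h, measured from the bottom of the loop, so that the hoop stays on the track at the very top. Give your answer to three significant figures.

Here I = MR², so the shape factor k = I/(MR²) = 1.
At the top of the loop, the minimum-contact condition is Mg = Mv_top²/r, so v_top² = gr.
With ω = v/R, the kinetic energy at speed v is ½(1+k)Mv² = Mv².
Energy conservation from release (height h) to the top (height 2r): Mgh = Mg(2r) + M·gr.
Thus h_min = 2r + (1+k)r/2 = r(2 + 2/2) = 1.26 × 3 ≈ 3.78 m.

h_min ≈ 3.78 m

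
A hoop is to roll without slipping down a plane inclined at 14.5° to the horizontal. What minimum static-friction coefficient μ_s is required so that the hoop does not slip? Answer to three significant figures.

μ_min ≈ 0.129

Here I = MR², so the shape factor k = I/(MR²) = 1.
Translational: Mg sinθ − f = Ma. Rotational about the CM: fR = Iα = kMRa, so f = kMa.
These give a = g sinθ/(1+k) and the required friction f = kMg sinθ/(1+k).
With N = Mg cosθ, the no-slip condition f ≤ μN gives μ_min = f/N = k tanθ/(1+k).
μ_min = 1 × tan14.5° / 2 ≈ 0.129.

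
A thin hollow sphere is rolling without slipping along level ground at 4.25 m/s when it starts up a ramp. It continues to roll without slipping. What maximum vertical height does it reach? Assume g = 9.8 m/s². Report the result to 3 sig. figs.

For this body I = (2/3)MR², i.e. k = I/(MR²) = 2/3.
Since it rolls without slipping, ω = v/R and KE = ½Mv² + ½Iω² = ½(1+k)Mv² = (5/6)Mv².
At the top the kinetic energy is zero, so (5/6)Mv₀² = Mgh.
Thus h = (1+k)v₀²/(2g) = 1.667 × 4.25² / (2 × 9.8) ≈ 1.54 m.

h ≈ 1.54 m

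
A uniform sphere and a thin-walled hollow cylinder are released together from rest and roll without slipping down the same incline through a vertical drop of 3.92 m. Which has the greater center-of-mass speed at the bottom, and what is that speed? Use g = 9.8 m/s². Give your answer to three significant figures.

For rolling without slipping, Mgh = ½(1+k)Mv² where k = I/(MR²), so v = √(2gh/(1+k)).
Uniform sphere: k = 0.4, giving v = √(2×9.8×3.92/1.4) = 7.408 m/s.
Thin-walled hollow cylinder: k = 1, giving v = √(2×9.8×3.92/2) = 6.198 m/s.
The smaller k wins: the uniform sphere, at ≈ 7.41 m/s.

the uniform sphere, at v ≈ 7.41 m/s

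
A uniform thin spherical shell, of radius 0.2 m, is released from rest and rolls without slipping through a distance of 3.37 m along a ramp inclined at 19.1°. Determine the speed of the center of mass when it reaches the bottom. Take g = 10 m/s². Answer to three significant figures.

For this body I = (2/3)MR², i.e. k = I/(MR²) = 2/3.
Rolling without slipping gives ω = v/R, so the total kinetic energy is ½Mv² + ½Iω² = ½(1+k)Mv² = (5/6)Mv².
The vertical drop is h = L sinθ = 3.37 × sin19.1° = 1.103 m.
Setting Mgh = (5/6)Mv² gives v = √(2gh/(1+k)) = √(2·10·1.103/1.667) ≈ 3.64 m/s.

v ≈ 3.64 m/s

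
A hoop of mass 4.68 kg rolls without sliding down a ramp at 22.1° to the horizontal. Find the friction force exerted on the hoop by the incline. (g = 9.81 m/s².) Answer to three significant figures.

f ≈ 8.64 N

For this body I = MR², i.e. k = I/(MR²) = 1.
Translational: Mg sinθ − f = Ma. Rotational about the CM: fR = Iα = kMRa, so f = kMa.
Combining, a = g sinθ/(1+k) and f = kMa = kMg sinθ/(1+k).
f = 1 × 4.68 × 9.81 × sin22.1° / 2 ≈ 8.64 N.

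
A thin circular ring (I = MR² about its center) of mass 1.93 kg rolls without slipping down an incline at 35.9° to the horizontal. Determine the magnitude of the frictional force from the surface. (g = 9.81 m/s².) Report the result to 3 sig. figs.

The moment of inertia is MR², giving k ≡ I/(MR²) = 1.
Translational: Mg sinθ − f = Ma. Rotational about the CM: fR = Iα = kMRa, so f = kMa.
Combining, a = g sinθ/(1+k) and f = kMa = kMg sinθ/(1+k).
f = 1 × 1.93 × 9.81 × sin35.9° / 2 ≈ 5.55 N.

f ≈ 5.55 N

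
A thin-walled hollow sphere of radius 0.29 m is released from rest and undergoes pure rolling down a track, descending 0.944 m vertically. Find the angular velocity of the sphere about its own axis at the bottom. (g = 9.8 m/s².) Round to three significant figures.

Here I = (2/3)MR², so the shape factor k = I/(MR²) = 2/3.
Since it rolls without slipping, ω = v/R and KE = ½Mv² + ½Iω² = ½(1+k)Mv² = (5/6)Mv².
Energy conservation Mgh = ½(1+k)Mv² gives v = √(2gh/(1+k)) = √(2 × 9.8 × 0.944 / 1.667) = 3.332 m/s.
The angular speed follows from ω = v/R = 3.332/0.29 ≈ 11.5 rad/s.

ω ≈ 11.5 rad/s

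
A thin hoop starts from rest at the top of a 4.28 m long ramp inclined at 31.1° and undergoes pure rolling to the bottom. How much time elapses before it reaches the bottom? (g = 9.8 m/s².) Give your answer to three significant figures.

t ≈ 1.84 s

Here I = MR², so the shape factor k = I/(MR²) = 1.
Translational: Mg sinθ − f = Ma. Rotational about the CM: fR = Iα = kMRa, so f = kMa.
Hence a = g sinθ/(1+k) = 9.8×sin31.1°/2 = 2.531 m/s².
With constant a from rest, t = √(2L/a) = √(2·4.28/2.531) ≈ 1.84 s.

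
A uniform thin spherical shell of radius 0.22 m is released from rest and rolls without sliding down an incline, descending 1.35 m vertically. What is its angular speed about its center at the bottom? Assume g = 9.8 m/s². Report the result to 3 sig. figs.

ω ≈ 18.1 rad/s

The moment of inertia is (2/3)MR², giving k ≡ I/(MR²) = 2/3.
Since it rolls without slipping, ω = v/R and KE = ½Mv² + ½Iω² = ½(1+k)Mv² = (5/6)Mv².
Energy conservation Mgh = ½(1+k)Mv² gives v = √(2gh/(1+k)) = √(2 × 9.8 × 1.35 / 1.667) = 3.984 m/s.
Then ω = v/R = 3.984 / 0.22 ≈ 18.1 rad/s.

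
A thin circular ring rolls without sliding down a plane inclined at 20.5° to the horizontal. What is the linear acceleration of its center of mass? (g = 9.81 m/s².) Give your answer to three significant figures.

With I = MR², the ratio k = I/(MR²) is 1.
Along the incline Mg sinθ − f = Ma, and torque about the center fR = Iα = kMR²(a/R) gives f = kMa.
Eliminating f: Mg sinθ = (1+k)Ma, so a = g sinθ/(1+k) = 9.81 × sin20.5° / 2 ≈ 1.72 m/s².

a ≈ 1.72 m/s²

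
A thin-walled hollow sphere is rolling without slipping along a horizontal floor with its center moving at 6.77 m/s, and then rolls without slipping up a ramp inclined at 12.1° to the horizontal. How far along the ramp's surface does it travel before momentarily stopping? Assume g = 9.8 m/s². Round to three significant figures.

d ≈ 18.6 m

Here I = (2/3)MR², so the shape factor k = I/(MR²) = 2/3.
Pure rolling means v = ωR; then KE = ½Mv² + ½I(v/R)² = ½(1+k)Mv² = (5/6)Mv².
Setting this equal to Mgh gives the vertical rise h = (1+k)v₀²/(2g) = 1.667×6.77²/(2×9.8) = 3.897 m.
The distance along the slope is d = h/sinθ = 3.897/sin12.1° ≈ 18.6 m.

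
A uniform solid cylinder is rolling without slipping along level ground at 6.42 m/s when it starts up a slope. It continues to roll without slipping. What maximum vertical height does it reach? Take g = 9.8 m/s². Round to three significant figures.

h ≈ 3.15 m

The moment of inertia is (1/2)MR², giving k ≡ I/(MR²) = 0.5.
Since it rolls without slipping, ω = v/R and KE = ½Mv² + ½Iω² = ½(1+k)Mv² = (3/4)Mv².
All of this converts to potential energy at the highest point: (3/4)Mv₀² = Mgh.
Thus h = (1+k)v₀²/(2g) = 1.5 × 6.42² / (2 × 9.8) ≈ 3.15 m.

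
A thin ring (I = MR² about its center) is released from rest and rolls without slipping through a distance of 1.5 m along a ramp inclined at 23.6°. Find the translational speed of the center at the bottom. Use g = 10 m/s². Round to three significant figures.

v ≈ 2.45 m/s

Here I = MR², so the shape factor k = I/(MR²) = 1.
The rolling condition ω = v/R makes the rotational term ½I(v/R)² = ½kMv², so KE_total = ½(1+k)Mv² = Mv².
The vertical drop is h = L sinθ = 1.5 × sin23.6° = 0.6005 m.
Setting Mgh = Mv² gives v = √(2gh/(1+k)) = √(2·10·0.6005/2) ≈ 2.45 m/s.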